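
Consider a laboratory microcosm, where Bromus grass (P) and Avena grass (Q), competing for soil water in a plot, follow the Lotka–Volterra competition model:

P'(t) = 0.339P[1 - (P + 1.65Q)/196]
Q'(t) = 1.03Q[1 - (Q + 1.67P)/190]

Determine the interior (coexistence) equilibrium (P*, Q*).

Setting both brackets to zero gives the nullclines P + 1.65Q = 196 and 1.67P + Q = 190.
Substituting Q = 190 - 1.67P into the first: P(1 - 1.65·1.67) = 196 - 1.65·190.
So P* = -118/-1.76 = 66.9, and then Q* = 190 - 1.67·66.9 = 78.2.

P* ≈ 66.9, Q* ≈ 78.2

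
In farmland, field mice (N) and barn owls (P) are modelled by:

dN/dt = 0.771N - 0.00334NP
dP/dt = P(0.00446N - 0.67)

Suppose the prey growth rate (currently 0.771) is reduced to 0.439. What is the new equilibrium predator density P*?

At the interior fixed point, setting dN/dt = 0 with N > 0 fixes P* = (prey growth rate)/(NP coefficient) — independent of the other coefficients.
With the change, P* = 0.439/0.00334 = 131; it falls from 231.

P* ≈ 131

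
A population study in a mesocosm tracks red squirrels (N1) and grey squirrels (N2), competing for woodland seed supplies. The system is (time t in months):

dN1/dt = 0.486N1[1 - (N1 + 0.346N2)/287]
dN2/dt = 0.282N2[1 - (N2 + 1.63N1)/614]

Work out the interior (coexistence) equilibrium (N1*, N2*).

N1* ≈ 171, N2* ≈ 335

Setting both brackets to zero gives the nullclines N1 + 0.346N2 = 287 and 1.63N1 + N2 = 614.
Substituting N2 = 614 - 1.63N1 into the first: N1(1 - 0.346·1.63) = 287 - 0.346·614.
So N1* = 74.6/0.436 = 171, and then N2* = 614 - 1.63·171 = 335.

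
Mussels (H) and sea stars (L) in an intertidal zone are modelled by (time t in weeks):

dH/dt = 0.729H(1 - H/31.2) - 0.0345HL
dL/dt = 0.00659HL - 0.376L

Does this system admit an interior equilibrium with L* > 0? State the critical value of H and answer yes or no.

Threshold H = 57.1; K < 57.1, so no, the predator goes extinct.

The predator equation gives dL/dt > 0 only when H > 0.376/0.00659 = 57.1.
Without the predator, H → K = 31.2. Since 31.2 < 57.1, the predator cannot invade.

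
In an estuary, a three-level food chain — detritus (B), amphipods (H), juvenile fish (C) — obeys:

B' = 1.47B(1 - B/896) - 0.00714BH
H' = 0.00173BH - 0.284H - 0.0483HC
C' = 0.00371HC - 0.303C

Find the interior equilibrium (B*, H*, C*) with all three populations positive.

B* ≈ 541, H* ≈ 81.7, C* ≈ 13.5

From dC/dt = 0: 0.00371H* = 0.303, so H* = 81.7.
From dB/dt = 0: 1.47(1 - B*/896) = 0.00714·81.7, giving B* = 896·(1 - 0.397) = 541.
From dH/dt = 0: 0.00173·541 - 0.284 = 0.0483C*, so C* = 0.651/0.0483 = 13.5.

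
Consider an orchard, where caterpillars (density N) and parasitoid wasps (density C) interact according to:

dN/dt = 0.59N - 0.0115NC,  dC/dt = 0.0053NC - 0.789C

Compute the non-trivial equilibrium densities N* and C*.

Set dC/dt = 0 with C > 0: 0.0053N - 0.789 = 0, so N* = 0.789/0.0053 = 149.
Set dN/dt = 0 with N > 0: 0.59 - 0.0115C = 0, so C* = 0.59/0.0115 = 51.3.

N* ≈ 149, C* ≈ 51.3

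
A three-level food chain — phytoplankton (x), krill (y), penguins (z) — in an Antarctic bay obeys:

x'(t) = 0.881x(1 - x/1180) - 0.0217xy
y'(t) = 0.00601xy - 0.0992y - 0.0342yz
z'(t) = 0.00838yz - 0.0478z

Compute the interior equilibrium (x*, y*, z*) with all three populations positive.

From dz/dt = 0: 0.00838y* = 0.0478, so y* = 5.7.
From dx/dt = 0: 0.881(1 - x*/1180) = 0.0217·5.7, giving x* = 1180·(1 - 0.14) = 1010.
From dy/dt = 0: 0.00601·1010 - 0.0992 = 0.0342z*, so z* = 6/0.0342 = 175.

x* ≈ 1010, y* ≈ 5.7, z* ≈ 175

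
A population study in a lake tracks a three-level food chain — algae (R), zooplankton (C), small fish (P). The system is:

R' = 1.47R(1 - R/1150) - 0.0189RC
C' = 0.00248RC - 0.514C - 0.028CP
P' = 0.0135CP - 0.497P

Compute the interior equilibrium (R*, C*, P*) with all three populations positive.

R* ≈ 606, C* ≈ 36.8, P* ≈ 35.3

From dP/dt = 0: 0.0135C* = 0.497, so C* = 36.8.
From dR/dt = 0: 1.47(1 - R*/1150) = 0.0189·36.8, giving R* = 1150·(1 - 0.473) = 606.
From dC/dt = 0: 0.00248·606 - 0.514 = 0.028P*, so P* = 0.988/0.028 = 35.3.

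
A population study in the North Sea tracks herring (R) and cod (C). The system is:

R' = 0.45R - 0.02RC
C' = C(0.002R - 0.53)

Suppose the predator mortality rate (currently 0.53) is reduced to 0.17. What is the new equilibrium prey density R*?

At the interior fixed point, setting dC/dt = 0 with C > 0 fixes R* = (predator death rate)/(RC coefficient) — independent of the other coefficients.
With the change, R* = 0.17/0.002 = 85; it falls from 265.

R* ≈ 85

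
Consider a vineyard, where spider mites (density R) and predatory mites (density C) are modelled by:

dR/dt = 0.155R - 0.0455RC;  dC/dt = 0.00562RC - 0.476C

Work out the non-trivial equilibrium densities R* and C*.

Set dC/dt = 0 with C > 0: 0.00562R - 0.476 = 0, so R* = 0.476/0.00562 = 84.7.
Set dR/dt = 0 with R > 0: 0.155 - 0.0455C = 0, so C* = 0.155/0.0455 = 3.41.

R* ≈ 84.7, C* ≈ 3.41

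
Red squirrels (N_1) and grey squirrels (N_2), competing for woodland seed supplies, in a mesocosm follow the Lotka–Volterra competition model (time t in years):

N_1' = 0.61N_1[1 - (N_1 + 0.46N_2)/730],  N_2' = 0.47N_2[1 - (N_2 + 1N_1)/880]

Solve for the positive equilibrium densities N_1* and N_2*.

N_1* ≈ 602, N_2* ≈ 278

Setting both brackets to zero gives the nullclines N_1 + 0.46N_2 = 730 and 1N_1 + N_2 = 880.
Substituting N_2 = 880 - 1N_1 into the first: N_1(1 - 0.46·1) = 730 - 0.46·880.
So N_1* = 325/0.54 = 602, and then N_2* = 880 - 1·602 = 278.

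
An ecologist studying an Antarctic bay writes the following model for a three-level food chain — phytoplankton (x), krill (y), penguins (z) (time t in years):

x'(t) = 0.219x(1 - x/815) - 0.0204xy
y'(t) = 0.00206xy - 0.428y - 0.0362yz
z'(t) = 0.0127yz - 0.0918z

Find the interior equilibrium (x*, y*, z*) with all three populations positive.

x* ≈ 266, y* ≈ 7.23, z* ≈ 3.33

From dz/dt = 0: 0.0127y* = 0.0918, so y* = 7.23.
From dx/dt = 0: 0.219(1 - x*/815) = 0.0204·7.23, giving x* = 815·(1 - 0.673) = 266.
From dy/dt = 0: 0.00206·266 - 0.428 = 0.0362z*, so z* = 0.12/0.0362 = 3.33.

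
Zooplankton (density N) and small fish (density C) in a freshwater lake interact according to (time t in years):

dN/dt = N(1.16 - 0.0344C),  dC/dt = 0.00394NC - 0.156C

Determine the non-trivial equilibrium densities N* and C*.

N* ≈ 39.6, C* ≈ 33.7

Set dC/dt = 0 with C > 0: 0.00394N - 0.156 = 0, so N* = 0.156/0.00394 = 39.6.
Set dN/dt = 0 with N > 0: 1.16 - 0.0344C = 0, so C* = 1.16/0.0344 = 33.7.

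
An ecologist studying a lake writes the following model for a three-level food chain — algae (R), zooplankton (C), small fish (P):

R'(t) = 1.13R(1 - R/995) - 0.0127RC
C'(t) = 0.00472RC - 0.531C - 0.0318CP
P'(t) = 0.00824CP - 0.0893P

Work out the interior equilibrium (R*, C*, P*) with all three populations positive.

From dP/dt = 0: 0.00824C* = 0.0893, so C* = 10.8.
From dR/dt = 0: 1.13(1 - R*/995) = 0.0127·10.8, giving R* = 995·(1 - 0.122) = 874.
From dC/dt = 0: 0.00472·874 - 0.531 = 0.0318P*, so P* = 3.59/0.0318 = 113.

R* ≈ 874, C* ≈ 10.8, P* ≈ 113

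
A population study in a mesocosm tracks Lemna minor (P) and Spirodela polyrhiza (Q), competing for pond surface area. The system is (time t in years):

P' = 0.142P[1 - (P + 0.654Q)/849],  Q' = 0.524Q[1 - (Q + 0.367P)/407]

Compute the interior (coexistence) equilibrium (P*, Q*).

Setting both brackets to zero gives the nullclines P + 0.654Q = 849 and 0.367P + Q = 407.
Substituting Q = 407 - 0.367P into the first: P(1 - 0.654·0.367) = 849 - 0.654·407.
So P* = 583/0.76 = 767, and then Q* = 407 - 0.367·767 = 126.

P* ≈ 767, Q* ≈ 126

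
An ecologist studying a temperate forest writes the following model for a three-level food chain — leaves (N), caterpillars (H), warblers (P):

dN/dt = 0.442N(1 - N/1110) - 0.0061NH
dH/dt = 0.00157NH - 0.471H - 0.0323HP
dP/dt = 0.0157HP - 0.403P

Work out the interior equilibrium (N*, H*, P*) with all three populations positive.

From dP/dt = 0: 0.0157H* = 0.403, so H* = 25.7.
From dN/dt = 0: 0.442(1 - N*/1110) = 0.0061·25.7, giving N* = 1110·(1 - 0.354) = 717.
From dH/dt = 0: 0.00157·717 - 0.471 = 0.0323P*, so P* = 0.654/0.0323 = 20.3.

N* ≈ 717, H* ≈ 25.7, P* ≈ 20.3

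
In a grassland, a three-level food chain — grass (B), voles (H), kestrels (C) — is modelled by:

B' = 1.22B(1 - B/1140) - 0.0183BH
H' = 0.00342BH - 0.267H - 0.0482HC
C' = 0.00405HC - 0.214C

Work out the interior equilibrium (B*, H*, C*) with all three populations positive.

B* ≈ 236, H* ≈ 52.8, C* ≈ 11.2

From dC/dt = 0: 0.00405H* = 0.214, so H* = 52.8.
From dB/dt = 0: 1.22(1 - B*/1140) = 0.0183·52.8, giving B* = 1140·(1 - 0.793) = 236.
From dH/dt = 0: 0.00342·236 - 0.267 = 0.0482C*, so C* = 0.542/0.0482 = 11.2.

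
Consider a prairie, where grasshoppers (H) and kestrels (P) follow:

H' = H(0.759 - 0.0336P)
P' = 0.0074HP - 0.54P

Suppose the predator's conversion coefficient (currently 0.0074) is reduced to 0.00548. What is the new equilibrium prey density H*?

At the interior fixed point, setting dP/dt = 0 with P > 0 fixes H* = (predator death rate)/(HP coefficient) — independent of the other coefficients.
With the change, H* = 0.54/0.00548 = 98.5; it rises from 73.

H* ≈ 98.5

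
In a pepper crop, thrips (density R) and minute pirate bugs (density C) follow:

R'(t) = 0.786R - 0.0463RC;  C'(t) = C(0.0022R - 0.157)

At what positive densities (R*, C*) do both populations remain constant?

R* ≈ 71.4, C* ≈ 17

Set dC/dt = 0 with C > 0: 0.0022R - 0.157 = 0, so R* = 0.157/0.0022 = 71.4.
Set dR/dt = 0 with R > 0: 0.786 - 0.0463C = 0, so C* = 0.786/0.0463 = 17.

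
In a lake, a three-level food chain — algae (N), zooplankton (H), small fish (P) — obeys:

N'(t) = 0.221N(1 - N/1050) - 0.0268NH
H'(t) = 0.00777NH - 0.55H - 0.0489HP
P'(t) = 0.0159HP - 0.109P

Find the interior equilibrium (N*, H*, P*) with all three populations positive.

From dP/dt = 0: 0.0159H* = 0.109, so H* = 6.86.
From dN/dt = 0: 0.221(1 - N*/1050) = 0.0268·6.86, giving N* = 1050·(1 - 0.831) = 177.
From dH/dt = 0: 0.00777·177 - 0.55 = 0.0489P*, so P* = 0.826/0.0489 = 16.9.

N* ≈ 177, H* ≈ 6.86, P* ≈ 16.9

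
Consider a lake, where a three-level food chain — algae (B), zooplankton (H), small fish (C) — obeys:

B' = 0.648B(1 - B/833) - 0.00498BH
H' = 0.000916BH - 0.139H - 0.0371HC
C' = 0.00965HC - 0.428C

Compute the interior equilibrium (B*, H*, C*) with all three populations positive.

B* ≈ 549, H* ≈ 44.4, C* ≈ 9.81

From dC/dt = 0: 0.00965H* = 0.428, so H* = 44.4.
From dB/dt = 0: 0.648(1 - B*/833) = 0.00498·44.4, giving B* = 833·(1 - 0.341) = 549.
From dH/dt = 0: 0.000916·549 - 0.139 = 0.0371C*, so C* = 0.364/0.0371 = 9.81.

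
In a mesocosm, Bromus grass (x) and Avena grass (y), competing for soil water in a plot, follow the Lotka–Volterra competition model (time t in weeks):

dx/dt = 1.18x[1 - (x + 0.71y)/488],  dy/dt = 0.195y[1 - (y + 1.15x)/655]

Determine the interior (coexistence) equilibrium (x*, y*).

x* ≈ 125, y* ≈ 511

Setting both brackets to zero gives the nullclines x + 0.71y = 488 and 1.15x + y = 655.
Substituting y = 655 - 1.15x into the first: x(1 - 0.71·1.15) = 488 - 0.71·655.
So x* = 23/0.184 = 125, and then y* = 655 - 1.15·125 = 511.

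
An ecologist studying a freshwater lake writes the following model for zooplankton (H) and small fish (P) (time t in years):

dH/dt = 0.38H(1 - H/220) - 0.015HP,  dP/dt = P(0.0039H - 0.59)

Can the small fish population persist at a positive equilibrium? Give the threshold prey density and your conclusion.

Threshold H = 151; K > 151, so yes, the predator persists.

The predator equation gives dP/dt > 0 only when H > 0.59/0.0039 = 151.
Without the predator, H → K = 220. Since 220 > 151, the predator can invade and persist.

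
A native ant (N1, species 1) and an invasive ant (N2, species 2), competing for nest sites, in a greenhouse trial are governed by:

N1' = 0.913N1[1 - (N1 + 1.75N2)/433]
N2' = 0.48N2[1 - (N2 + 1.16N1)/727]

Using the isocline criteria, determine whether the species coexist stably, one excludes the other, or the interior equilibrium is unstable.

Compare the nullcline intercepts: K1/α12 = 433/1.75 = 247 < K2 = 727; K2/α21 = 727/1.16 = 627 > K1 = 433.
Since the inequalities point opposite ways, species 2 can invade but species 1 cannot.

species 2 excludes species 1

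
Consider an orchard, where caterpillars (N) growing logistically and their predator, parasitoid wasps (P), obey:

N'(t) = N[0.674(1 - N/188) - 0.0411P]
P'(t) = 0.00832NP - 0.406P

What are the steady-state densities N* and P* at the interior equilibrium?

N* ≈ 48.8, P* ≈ 12.1

From dP/dt = 0 with P > 0: 0.00832N* = 0.406, so N* = 48.8.
Substitute into dN/dt = 0: 0.674(1 - 48.8/188) = 0.0411P*.
The bracket is 0.74, giving P* = 0.499/0.0411 = 12.1.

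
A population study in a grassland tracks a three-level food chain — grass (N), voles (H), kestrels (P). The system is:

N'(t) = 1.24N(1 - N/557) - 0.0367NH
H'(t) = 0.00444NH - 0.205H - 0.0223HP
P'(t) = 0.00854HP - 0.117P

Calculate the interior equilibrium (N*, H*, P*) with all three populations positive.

N* ≈ 331, H* ≈ 13.7, P* ≈ 56.7

From dP/dt = 0: 0.00854H* = 0.117, so H* = 13.7.
From dN/dt = 0: 1.24(1 - N*/557) = 0.0367·13.7, giving N* = 557·(1 - 0.405) = 331.
From dH/dt = 0: 0.00444·331 - 0.205 = 0.0223P*, so P* = 1.27/0.0223 = 56.7.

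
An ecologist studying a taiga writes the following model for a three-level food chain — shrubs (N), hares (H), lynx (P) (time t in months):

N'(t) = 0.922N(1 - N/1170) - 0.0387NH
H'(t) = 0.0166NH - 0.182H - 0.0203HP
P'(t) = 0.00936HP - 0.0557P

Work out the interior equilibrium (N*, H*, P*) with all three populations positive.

From dP/dt = 0: 0.00936H* = 0.0557, so H* = 5.95.
From dN/dt = 0: 0.922(1 - N*/1170) = 0.0387·5.95, giving N* = 1170·(1 - 0.25) = 878.
From dH/dt = 0: 0.0166·878 - 0.182 = 0.0203P*, so P* = 14.4/0.0203 = 709.

N* ≈ 878, H* ≈ 5.95, P* ≈ 709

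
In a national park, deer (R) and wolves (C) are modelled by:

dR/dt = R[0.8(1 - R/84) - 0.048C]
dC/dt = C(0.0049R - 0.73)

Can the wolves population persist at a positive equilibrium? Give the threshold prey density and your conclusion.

The predator equation gives dC/dt > 0 only when R > 0.73/0.0049 = 149.
Without the predator, R → K = 84. Since 84 < 149, the predator cannot invade.

Threshold R = 149; K < 149, so no, the predator goes extinct.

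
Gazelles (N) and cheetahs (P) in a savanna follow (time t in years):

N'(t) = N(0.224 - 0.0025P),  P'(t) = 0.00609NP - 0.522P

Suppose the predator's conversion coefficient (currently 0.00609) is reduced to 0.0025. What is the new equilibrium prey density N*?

N* ≈ 209

At the interior fixed point, setting dP/dt = 0 with P > 0 fixes N* = (predator death rate)/(NP coefficient) — independent of the other coefficients.
With the change, N* = 0.522/0.0025 = 209; it rises from 85.7.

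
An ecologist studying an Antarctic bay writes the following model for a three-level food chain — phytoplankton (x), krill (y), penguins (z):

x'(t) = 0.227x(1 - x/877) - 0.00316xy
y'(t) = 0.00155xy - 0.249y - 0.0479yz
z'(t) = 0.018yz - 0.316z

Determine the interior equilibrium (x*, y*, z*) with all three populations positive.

x* ≈ 663, y* ≈ 17.6, z* ≈ 16.2

From dz/dt = 0: 0.018y* = 0.316, so y* = 17.6.
From dx/dt = 0: 0.227(1 - x*/877) = 0.00316·17.6, giving x* = 877·(1 - 0.244) = 663.
From dy/dt = 0: 0.00155·663 - 0.249 = 0.0479z*, so z* = 0.778/0.0479 = 16.2.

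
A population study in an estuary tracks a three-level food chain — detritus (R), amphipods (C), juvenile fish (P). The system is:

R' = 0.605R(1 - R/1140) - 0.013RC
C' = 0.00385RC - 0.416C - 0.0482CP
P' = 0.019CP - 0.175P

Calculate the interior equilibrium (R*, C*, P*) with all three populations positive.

R* ≈ 914, C* ≈ 9.21, P* ≈ 64.4

From dP/dt = 0: 0.019C* = 0.175, so C* = 9.21.
From dR/dt = 0: 0.605(1 - R*/1140) = 0.013·9.21, giving R* = 1140·(1 - 0.198) = 914.
From dC/dt = 0: 0.00385·914 - 0.416 = 0.0482P*, so P* = 3.1/0.0482 = 64.4.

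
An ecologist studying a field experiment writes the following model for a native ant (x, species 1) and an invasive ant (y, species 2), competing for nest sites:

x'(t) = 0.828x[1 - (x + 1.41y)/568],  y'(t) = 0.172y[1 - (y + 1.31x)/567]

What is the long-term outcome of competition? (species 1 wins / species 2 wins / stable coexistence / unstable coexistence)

Compare the nullcline intercepts: K1/α12 = 568/1.41 = 403 < K2 = 567; K2/α21 = 567/1.31 = 433 < K1 = 568.
Since both are reversed, neither can invade when rare; the interior point is a saddle.

unstable coexistence (outcome depends on initial conditions)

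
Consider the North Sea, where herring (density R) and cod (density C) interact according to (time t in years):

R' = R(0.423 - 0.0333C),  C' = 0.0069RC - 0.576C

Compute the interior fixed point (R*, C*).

Set dC/dt = 0 with C > 0: 0.0069R - 0.576 = 0, so R* = 0.576/0.0069 = 83.5.
Set dR/dt = 0 with R > 0: 0.423 - 0.0333C = 0, so C* = 0.423/0.0333 = 12.7.

R* ≈ 83.5, C* ≈ 12.7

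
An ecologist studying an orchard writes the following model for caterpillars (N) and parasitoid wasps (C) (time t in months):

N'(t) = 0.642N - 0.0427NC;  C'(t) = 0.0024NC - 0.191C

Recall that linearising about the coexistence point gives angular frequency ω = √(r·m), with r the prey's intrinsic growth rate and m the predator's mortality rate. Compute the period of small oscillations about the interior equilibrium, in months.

T ≈ 17.9 months

Here r = 0.642 and m = 0.191, so r·m = 0.123.
ω = √0.123 = 0.35 per month, hence T = 2π/ω ≈ 17.9 months.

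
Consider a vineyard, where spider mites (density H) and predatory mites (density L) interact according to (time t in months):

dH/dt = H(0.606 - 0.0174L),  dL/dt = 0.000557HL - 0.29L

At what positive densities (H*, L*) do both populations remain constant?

H* ≈ 521, L* ≈ 34.8

Set dL/dt = 0 with L > 0: 0.000557H - 0.29 = 0, so H* = 0.29/0.000557 = 521.
Set dH/dt = 0 with H > 0: 0.606 - 0.0174L = 0, so L* = 0.606/0.0174 = 34.8.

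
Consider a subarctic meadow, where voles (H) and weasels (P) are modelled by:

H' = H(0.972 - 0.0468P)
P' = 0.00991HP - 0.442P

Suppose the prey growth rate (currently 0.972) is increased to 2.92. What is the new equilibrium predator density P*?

At the interior fixed point, setting dH/dt = 0 with H > 0 fixes P* = (prey growth rate)/(HP coefficient) — independent of the other coefficients.
With the change, P* = 2.92/0.0468 = 62.4; it rises from 20.8.

P* ≈ 62.4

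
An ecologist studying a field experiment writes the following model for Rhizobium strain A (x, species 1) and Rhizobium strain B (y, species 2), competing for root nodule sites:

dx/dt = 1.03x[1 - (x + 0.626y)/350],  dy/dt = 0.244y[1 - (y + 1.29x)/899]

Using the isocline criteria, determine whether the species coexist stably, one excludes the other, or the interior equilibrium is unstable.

species 2 excludes species 1

Compare the nullcline intercepts: K1/α12 = 350/0.626 = 559 < K2 = 899; K2/α21 = 899/1.29 = 697 > K1 = 350.
Since the inequalities point opposite ways, species 2 can invade but species 1 cannot.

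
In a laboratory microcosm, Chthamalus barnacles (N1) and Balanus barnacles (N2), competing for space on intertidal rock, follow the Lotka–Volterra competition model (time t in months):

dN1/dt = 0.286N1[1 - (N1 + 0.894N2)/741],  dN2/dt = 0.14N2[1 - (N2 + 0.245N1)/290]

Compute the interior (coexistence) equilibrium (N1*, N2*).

N1* ≈ 617, N2* ≈ 139

Setting both brackets to zero gives the nullclines N1 + 0.894N2 = 741 and 0.245N1 + N2 = 290.
Substituting N2 = 290 - 0.245N1 into the first: N1(1 - 0.894·0.245) = 741 - 0.894·290.
So N1* = 482/0.781 = 617, and then N2* = 290 - 0.245·617 = 139.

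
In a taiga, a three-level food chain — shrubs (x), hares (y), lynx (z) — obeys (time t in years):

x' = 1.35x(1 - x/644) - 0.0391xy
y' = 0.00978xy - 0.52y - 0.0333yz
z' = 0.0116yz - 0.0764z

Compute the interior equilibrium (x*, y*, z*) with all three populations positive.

From dz/dt = 0: 0.0116y* = 0.0764, so y* = 6.59.
From dx/dt = 0: 1.35(1 - x*/644) = 0.0391·6.59, giving x* = 644·(1 - 0.191) = 521.
From dy/dt = 0: 0.00978·521 - 0.52 = 0.0333z*, so z* = 4.58/0.0333 = 137.

x* ≈ 521, y* ≈ 6.59, z* ≈ 137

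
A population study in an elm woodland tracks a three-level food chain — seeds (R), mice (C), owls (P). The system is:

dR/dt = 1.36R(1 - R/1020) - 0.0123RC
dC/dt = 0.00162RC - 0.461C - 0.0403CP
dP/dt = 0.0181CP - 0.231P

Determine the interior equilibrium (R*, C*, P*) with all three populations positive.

R* ≈ 902, C* ≈ 12.8, P* ≈ 24.8

From dP/dt = 0: 0.0181C* = 0.231, so C* = 12.8.
From dR/dt = 0: 1.36(1 - R*/1020) = 0.0123·12.8, giving R* = 1020·(1 - 0.115) = 902.
From dC/dt = 0: 0.00162·902 - 0.461 = 0.0403P*, so P* = 1/0.0403 = 24.8.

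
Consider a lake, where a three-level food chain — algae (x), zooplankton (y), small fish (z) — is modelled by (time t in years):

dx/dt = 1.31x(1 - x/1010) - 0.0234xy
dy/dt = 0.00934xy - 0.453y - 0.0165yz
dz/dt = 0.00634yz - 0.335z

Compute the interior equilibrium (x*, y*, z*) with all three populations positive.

x* ≈ 56.7, y* ≈ 52.8, z* ≈ 4.65

From dz/dt = 0: 0.00634y* = 0.335, so y* = 52.8.
From dx/dt = 0: 1.31(1 - x*/1010) = 0.0234·52.8, giving x* = 1010·(1 - 0.944) = 56.7.
From dy/dt = 0: 0.00934·56.7 - 0.453 = 0.0165z*, so z* = 0.0767/0.0165 = 4.65.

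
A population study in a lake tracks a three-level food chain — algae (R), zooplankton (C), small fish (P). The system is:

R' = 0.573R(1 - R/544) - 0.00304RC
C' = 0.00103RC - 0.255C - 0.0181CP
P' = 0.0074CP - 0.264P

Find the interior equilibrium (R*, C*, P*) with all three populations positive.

From dP/dt = 0: 0.0074C* = 0.264, so C* = 35.7.
From dR/dt = 0: 0.573(1 - R*/544) = 0.00304·35.7, giving R* = 544·(1 - 0.189) = 441.
From dC/dt = 0: 0.00103·441 - 0.255 = 0.0181P*, so P* = 0.199/0.0181 = 11.

R* ≈ 441, C* ≈ 35.7, P* ≈ 11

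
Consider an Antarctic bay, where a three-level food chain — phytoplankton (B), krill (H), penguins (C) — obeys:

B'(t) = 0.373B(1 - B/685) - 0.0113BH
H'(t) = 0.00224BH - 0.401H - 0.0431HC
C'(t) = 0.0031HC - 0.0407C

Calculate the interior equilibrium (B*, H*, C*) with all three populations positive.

From dC/dt = 0: 0.0031H* = 0.0407, so H* = 13.1.
From dB/dt = 0: 0.373(1 - B*/685) = 0.0113·13.1, giving B* = 685·(1 - 0.398) = 413.
From dH/dt = 0: 0.00224·413 - 0.401 = 0.0431C*, so C* = 0.523/0.0431 = 12.1.

B* ≈ 413, H* ≈ 13.1, C* ≈ 12.1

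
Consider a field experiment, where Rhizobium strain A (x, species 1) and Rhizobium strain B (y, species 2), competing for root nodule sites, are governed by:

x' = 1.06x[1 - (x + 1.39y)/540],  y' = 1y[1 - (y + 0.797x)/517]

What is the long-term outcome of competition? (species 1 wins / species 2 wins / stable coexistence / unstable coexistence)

Compare the nullcline intercepts: K1/α12 = 540/1.39 = 388 < K2 = 517; K2/α21 = 517/0.797 = 649 > K1 = 540.
Since the inequalities point opposite ways, species 2 can invade but species 1 cannot.

species 2 excludes species 1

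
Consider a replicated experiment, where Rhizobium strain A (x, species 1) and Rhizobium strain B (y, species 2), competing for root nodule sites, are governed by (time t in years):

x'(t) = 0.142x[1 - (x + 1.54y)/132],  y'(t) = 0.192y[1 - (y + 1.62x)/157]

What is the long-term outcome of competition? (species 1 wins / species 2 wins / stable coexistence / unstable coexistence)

Compare the nullcline intercepts: K1/α12 = 132/1.54 = 85.7 < K2 = 157; K2/α21 = 157/1.62 = 96.9 < K1 = 132.
Since both are reversed, neither can invade when rare; the interior point is a saddle.

unstable coexistence (outcome depends on initial conditions)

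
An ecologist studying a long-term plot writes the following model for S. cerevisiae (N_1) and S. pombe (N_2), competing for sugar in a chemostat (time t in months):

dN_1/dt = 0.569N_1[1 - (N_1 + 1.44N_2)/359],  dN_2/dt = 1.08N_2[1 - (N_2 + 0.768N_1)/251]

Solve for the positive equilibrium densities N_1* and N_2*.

N_1* ≈ 23, N_2* ≈ 233

Setting both brackets to zero gives the nullclines N_1 + 1.44N_2 = 359 and 0.768N_1 + N_2 = 251.
Substituting N_2 = 251 - 0.768N_1 into the first: N_1(1 - 1.44·0.768) = 359 - 1.44·251.
So N_1* = -2.44/-0.106 = 23, and then N_2* = 251 - 0.768·23 = 233.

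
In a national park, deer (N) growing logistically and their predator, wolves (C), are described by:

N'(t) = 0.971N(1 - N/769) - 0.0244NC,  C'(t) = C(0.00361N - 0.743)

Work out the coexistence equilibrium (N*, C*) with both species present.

From dC/dt = 0 with C > 0: 0.00361N* = 0.743, so N* = 206.
Substitute into dN/dt = 0: 0.971(1 - 206/769) = 0.0244C*.
The bracket is 0.732, giving C* = 0.711/0.0244 = 29.1.

N* ≈ 206, C* ≈ 29.1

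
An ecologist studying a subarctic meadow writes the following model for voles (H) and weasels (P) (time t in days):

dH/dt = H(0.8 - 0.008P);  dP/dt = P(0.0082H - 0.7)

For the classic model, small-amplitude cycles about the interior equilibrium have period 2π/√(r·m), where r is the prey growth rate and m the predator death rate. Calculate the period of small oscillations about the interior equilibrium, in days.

Here r = 0.8 and m = 0.7, so r·m = 0.56.
ω = √0.56 = 0.748 per day, hence T = 2π/ω ≈ 8.4 days.

T ≈ 8.4 days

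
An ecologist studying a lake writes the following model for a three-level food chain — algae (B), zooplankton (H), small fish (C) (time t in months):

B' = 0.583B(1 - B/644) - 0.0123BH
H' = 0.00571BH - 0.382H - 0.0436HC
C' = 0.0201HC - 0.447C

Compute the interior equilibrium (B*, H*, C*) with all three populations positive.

From dC/dt = 0: 0.0201H* = 0.447, so H* = 22.2.
From dB/dt = 0: 0.583(1 - B*/644) = 0.0123·22.2, giving B* = 644·(1 - 0.469) = 342.
From dH/dt = 0: 0.00571·342 - 0.382 = 0.0436C*, so C* = 1.57/0.0436 = 36.

B* ≈ 342, H* ≈ 22.2, C* ≈ 36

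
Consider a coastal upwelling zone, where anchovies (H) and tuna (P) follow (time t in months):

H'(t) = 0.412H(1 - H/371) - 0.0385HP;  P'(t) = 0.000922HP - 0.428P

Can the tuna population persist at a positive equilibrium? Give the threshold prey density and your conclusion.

The predator equation gives dP/dt > 0 only when H > 0.428/0.000922 = 464.
Without the predator, H → K = 371. Since 371 < 464, the predator cannot invade.

Threshold H = 464; K < 464, so no, the predator goes extinct.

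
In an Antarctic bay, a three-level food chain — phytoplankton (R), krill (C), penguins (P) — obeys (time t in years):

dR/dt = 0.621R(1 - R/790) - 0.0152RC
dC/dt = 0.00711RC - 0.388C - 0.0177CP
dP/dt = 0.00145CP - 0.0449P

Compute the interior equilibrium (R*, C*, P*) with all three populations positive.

R* ≈ 191, C* ≈ 31, P* ≈ 54.9

From dP/dt = 0: 0.00145C* = 0.0449, so C* = 31.
From dR/dt = 0: 0.621(1 - R*/790) = 0.0152·31, giving R* = 790·(1 - 0.758) = 191.
From dC/dt = 0: 0.00711·191 - 0.388 = 0.0177P*, so P* = 0.972/0.0177 = 54.9.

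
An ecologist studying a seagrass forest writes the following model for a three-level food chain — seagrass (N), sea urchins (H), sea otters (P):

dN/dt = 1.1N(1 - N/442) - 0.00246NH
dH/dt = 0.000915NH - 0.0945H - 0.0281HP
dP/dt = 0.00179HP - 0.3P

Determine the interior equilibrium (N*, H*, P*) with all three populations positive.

From dP/dt = 0: 0.00179H* = 0.3, so H* = 168.
From dN/dt = 0: 1.1(1 - N*/442) = 0.00246·168, giving N* = 442·(1 - 0.375) = 276.
From dH/dt = 0: 0.000915·276 - 0.0945 = 0.0281P*, so P* = 0.158/0.0281 = 5.64.

N* ≈ 276, H* ≈ 168, P* ≈ 5.64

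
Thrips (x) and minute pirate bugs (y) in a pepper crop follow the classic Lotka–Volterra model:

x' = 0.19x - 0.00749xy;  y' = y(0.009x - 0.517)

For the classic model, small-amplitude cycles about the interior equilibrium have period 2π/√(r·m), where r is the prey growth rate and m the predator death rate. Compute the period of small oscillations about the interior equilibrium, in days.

Here r = 0.19 and m = 0.517, so r·m = 0.0982.
ω = √0.0982 = 0.313 per day, hence T = 2π/ω ≈ 20 days.

T ≈ 20 days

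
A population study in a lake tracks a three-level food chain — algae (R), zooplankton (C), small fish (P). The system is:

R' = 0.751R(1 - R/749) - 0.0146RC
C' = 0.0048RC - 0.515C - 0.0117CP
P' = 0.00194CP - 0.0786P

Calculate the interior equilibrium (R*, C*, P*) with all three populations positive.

R* ≈ 159, C* ≈ 40.5, P* ≈ 21.2

From dP/dt = 0: 0.00194C* = 0.0786, so C* = 40.5.
From dR/dt = 0: 0.751(1 - R*/749) = 0.0146·40.5, giving R* = 749·(1 - 0.788) = 159.
From dC/dt = 0: 0.0048·159 - 0.515 = 0.0117P*, so P* = 0.248/0.0117 = 21.2.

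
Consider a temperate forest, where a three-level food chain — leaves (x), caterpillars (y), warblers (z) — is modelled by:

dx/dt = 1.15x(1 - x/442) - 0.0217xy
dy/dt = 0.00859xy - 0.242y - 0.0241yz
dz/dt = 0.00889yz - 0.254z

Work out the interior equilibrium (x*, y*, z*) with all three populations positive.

x* ≈ 204, y* ≈ 28.6, z* ≈ 62.6

From dz/dt = 0: 0.00889y* = 0.254, so y* = 28.6.
From dx/dt = 0: 1.15(1 - x*/442) = 0.0217·28.6, giving x* = 442·(1 - 0.539) = 204.
From dy/dt = 0: 0.00859·204 - 0.242 = 0.0241z*, so z* = 1.51/0.0241 = 62.6.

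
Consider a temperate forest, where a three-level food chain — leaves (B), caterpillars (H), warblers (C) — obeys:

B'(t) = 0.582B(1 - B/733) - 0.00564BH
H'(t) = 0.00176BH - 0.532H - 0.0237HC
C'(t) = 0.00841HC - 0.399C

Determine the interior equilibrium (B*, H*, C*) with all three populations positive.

From dC/dt = 0: 0.00841H* = 0.399, so H* = 47.4.
From dB/dt = 0: 0.582(1 - B*/733) = 0.00564·47.4, giving B* = 733·(1 - 0.46) = 396.
From dH/dt = 0: 0.00176·396 - 0.532 = 0.0237C*, so C* = 0.165/0.0237 = 6.96.

B* ≈ 396, H* ≈ 47.4, C* ≈ 6.96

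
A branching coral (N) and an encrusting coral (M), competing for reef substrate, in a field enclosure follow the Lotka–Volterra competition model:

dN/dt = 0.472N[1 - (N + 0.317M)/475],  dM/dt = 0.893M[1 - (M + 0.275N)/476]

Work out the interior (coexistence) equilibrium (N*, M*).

Setting both brackets to zero gives the nullclines N + 0.317M = 475 and 0.275N + M = 476.
Substituting M = 476 - 0.275N into the first: N(1 - 0.317·0.275) = 475 - 0.317·476.
So N* = 324/0.913 = 355, and then M* = 476 - 0.275·355 = 378.

N* ≈ 355, M* ≈ 378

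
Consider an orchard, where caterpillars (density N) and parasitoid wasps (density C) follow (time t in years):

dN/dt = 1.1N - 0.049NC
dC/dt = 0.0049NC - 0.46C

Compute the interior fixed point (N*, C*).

Set dC/dt = 0 with C > 0: 0.0049N - 0.46 = 0, so N* = 0.46/0.0049 = 93.9.
Set dN/dt = 0 with N > 0: 1.1 - 0.049C = 0, so C* = 1.1/0.049 = 22.4.

N* ≈ 93.9, C* ≈ 22.4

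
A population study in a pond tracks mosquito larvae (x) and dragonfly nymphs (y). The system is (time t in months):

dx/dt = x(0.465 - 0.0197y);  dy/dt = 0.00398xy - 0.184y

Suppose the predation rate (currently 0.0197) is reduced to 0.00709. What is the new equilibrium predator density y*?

At the interior fixed point, setting dx/dt = 0 with x > 0 fixes y* = (prey growth rate)/(xy coefficient) — independent of the other coefficients.
With the change, y* = 0.465/0.00709 = 65.6; it rises from 23.6.

y* ≈ 65.6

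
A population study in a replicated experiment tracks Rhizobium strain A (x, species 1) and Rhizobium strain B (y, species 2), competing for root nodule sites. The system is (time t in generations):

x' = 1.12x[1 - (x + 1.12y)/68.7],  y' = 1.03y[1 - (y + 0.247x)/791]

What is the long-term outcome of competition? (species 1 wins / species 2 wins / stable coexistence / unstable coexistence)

Compare the nullcline intercepts: K1/α12 = 68.7/1.12 = 61.3 < K2 = 791; K2/α21 = 791/0.247 = 3200 > K1 = 68.7.
Since the inequalities point opposite ways, species 2 can invade but species 1 cannot.

species 2 excludes species 1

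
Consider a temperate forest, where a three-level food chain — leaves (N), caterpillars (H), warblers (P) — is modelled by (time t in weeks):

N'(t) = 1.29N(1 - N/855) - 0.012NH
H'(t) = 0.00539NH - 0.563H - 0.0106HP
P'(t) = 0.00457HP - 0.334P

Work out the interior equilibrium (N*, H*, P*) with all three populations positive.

From dP/dt = 0: 0.00457H* = 0.334, so H* = 73.1.
From dN/dt = 0: 1.29(1 - N*/855) = 0.012·73.1, giving N* = 855·(1 - 0.68) = 274.
From dH/dt = 0: 0.00539·274 - 0.563 = 0.0106P*, so P* = 0.912/0.0106 = 86.1.

N* ≈ 274, H* ≈ 73.1, P* ≈ 86.1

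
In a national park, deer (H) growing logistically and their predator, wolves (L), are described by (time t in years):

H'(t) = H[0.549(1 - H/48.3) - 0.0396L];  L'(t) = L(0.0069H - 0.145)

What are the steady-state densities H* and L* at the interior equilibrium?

From dL/dt = 0 with L > 0: 0.0069H* = 0.145, so H* = 21.
Substitute into dH/dt = 0: 0.549(1 - 21/48.3) = 0.0396L*.
The bracket is 0.565, giving L* = 0.31/0.0396 = 7.83.

H* ≈ 21, L* ≈ 7.83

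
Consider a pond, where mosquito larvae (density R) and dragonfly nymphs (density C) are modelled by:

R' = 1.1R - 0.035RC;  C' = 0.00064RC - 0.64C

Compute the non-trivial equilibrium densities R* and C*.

Set dC/dt = 0 with C > 0: 0.00064R - 0.64 = 0, so R* = 0.64/0.00064 = 1000.
Set dR/dt = 0 with R > 0: 1.1 - 0.035C = 0, so C* = 1.1/0.035 = 31.4.

R* ≈ 1000, C* ≈ 31.4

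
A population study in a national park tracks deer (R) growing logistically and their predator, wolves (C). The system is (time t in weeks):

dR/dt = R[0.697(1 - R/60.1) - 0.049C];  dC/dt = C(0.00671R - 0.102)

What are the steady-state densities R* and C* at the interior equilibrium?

From dC/dt = 0 with C > 0: 0.00671R* = 0.102, so R* = 15.2.
Substitute into dR/dt = 0: 0.697(1 - 15.2/60.1) = 0.049C*.
The bracket is 0.747, giving C* = 0.521/0.049 = 10.6.

R* ≈ 15.2, C* ≈ 10.6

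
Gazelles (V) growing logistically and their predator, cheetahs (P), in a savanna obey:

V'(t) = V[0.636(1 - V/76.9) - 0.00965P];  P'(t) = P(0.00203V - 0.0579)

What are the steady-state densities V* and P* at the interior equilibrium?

V* ≈ 28.5, P* ≈ 41.5

From dP/dt = 0 with P > 0: 0.00203V* = 0.0579, so V* = 28.5.
Substitute into dV/dt = 0: 0.636(1 - 28.5/76.9) = 0.00965P*.
The bracket is 0.629, giving P* = 0.4/0.00965 = 41.5.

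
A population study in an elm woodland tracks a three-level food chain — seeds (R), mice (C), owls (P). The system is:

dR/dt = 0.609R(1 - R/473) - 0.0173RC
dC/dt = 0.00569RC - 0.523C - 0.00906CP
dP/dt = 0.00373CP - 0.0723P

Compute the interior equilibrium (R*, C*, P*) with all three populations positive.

From dP/dt = 0: 0.00373C* = 0.0723, so C* = 19.4.
From dR/dt = 0: 0.609(1 - R*/473) = 0.0173·19.4, giving R* = 473·(1 - 0.551) = 213.
From dC/dt = 0: 0.00569·213 - 0.523 = 0.00906P*, so P* = 0.686/0.00906 = 75.8.

R* ≈ 213, C* ≈ 19.4, P* ≈ 75.8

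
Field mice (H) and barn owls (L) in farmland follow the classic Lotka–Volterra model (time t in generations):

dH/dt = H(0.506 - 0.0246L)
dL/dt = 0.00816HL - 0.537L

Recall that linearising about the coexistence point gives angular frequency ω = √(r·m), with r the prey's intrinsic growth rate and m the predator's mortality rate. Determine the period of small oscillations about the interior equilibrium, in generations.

T ≈ 12.1 generations

Here r = 0.506 and m = 0.537, so r·m = 0.272.
ω = √0.272 = 0.521 per generation, hence T = 2π/ω ≈ 12.1 generations.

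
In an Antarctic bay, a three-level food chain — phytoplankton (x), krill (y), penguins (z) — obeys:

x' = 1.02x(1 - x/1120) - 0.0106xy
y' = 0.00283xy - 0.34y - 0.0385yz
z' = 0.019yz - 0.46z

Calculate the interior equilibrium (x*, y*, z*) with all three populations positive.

From dz/dt = 0: 0.019y* = 0.46, so y* = 24.2.
From dx/dt = 0: 1.02(1 - x*/1120) = 0.0106·24.2, giving x* = 1120·(1 - 0.252) = 838.
From dy/dt = 0: 0.00283·838 - 0.34 = 0.0385z*, so z* = 2.03/0.0385 = 52.8.

x* ≈ 838, y* ≈ 24.2, z* ≈ 52.8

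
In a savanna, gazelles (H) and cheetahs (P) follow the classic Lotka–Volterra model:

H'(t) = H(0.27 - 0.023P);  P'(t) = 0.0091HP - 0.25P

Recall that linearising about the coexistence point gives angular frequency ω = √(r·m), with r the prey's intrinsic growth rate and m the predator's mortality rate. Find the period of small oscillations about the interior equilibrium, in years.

T ≈ 24.2 years

Here r = 0.27 and m = 0.25, so r·m = 0.0675.
ω = √0.0675 = 0.26 per year, hence T = 2π/ω ≈ 24.2 years.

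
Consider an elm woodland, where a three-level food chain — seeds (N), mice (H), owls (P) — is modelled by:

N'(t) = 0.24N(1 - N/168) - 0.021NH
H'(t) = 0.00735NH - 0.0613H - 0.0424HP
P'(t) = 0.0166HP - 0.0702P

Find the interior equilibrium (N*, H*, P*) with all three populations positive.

N* ≈ 106, H* ≈ 4.23, P* ≈ 16.9

From dP/dt = 0: 0.0166H* = 0.0702, so H* = 4.23.
From dN/dt = 0: 0.24(1 - N*/168) = 0.021·4.23, giving N* = 168·(1 - 0.37) = 106.
From dH/dt = 0: 0.00735·106 - 0.0613 = 0.0424P*, so P* = 0.717/0.0424 = 16.9.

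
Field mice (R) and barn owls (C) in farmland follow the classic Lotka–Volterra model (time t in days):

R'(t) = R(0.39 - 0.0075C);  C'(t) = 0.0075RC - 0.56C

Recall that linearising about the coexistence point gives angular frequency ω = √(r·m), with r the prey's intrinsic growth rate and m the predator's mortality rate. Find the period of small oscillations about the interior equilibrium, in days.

T ≈ 13.4 days

Here r = 0.39 and m = 0.56, so r·m = 0.218.
ω = √0.218 = 0.467 per day, hence T = 2π/ω ≈ 13.4 days.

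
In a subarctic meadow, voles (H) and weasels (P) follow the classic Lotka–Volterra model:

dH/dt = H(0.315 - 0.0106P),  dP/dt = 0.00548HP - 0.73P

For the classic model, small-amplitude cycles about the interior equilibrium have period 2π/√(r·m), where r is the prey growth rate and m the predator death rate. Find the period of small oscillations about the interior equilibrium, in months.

Here r = 0.315 and m = 0.73, so r·m = 0.23.
ω = √0.23 = 0.48 per month, hence T = 2π/ω ≈ 13.1 months.

T ≈ 13.1 months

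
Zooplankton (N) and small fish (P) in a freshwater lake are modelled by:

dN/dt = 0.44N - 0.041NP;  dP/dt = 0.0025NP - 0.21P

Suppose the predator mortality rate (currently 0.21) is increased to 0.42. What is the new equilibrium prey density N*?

N* ≈ 168

At the interior fixed point, setting dP/dt = 0 with P > 0 fixes N* = (predator death rate)/(NP coefficient) — independent of the other coefficients.
With the change, N* = 0.42/0.0025 = 168; it rises from 84.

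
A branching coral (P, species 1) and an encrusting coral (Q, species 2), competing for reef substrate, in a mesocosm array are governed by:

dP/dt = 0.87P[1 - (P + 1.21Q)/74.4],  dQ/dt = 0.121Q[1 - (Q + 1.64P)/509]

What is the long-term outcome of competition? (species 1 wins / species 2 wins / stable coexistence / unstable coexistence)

species 2 excludes species 1

Compare the nullcline intercepts: K1/α12 = 74.4/1.21 = 61.5 < K2 = 509; K2/α21 = 509/1.64 = 310 > K1 = 74.4.
Since the inequalities point opposite ways, species 2 can invade but species 1 cannot.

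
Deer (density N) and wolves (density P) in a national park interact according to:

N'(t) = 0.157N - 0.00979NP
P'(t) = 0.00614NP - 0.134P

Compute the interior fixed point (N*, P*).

N* ≈ 21.8, P* ≈ 16

Set dP/dt = 0 with P > 0: 0.00614N - 0.134 = 0, so N* = 0.134/0.00614 = 21.8.
Set dN/dt = 0 with N > 0: 0.157 - 0.00979P = 0, so P* = 0.157/0.00979 = 16.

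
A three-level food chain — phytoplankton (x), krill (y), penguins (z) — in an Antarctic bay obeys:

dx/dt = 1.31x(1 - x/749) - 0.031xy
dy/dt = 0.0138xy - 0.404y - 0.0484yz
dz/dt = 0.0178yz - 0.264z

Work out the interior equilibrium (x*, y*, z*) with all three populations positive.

x* ≈ 486, y* ≈ 14.8, z* ≈ 130

From dz/dt = 0: 0.0178y* = 0.264, so y* = 14.8.
From dx/dt = 0: 1.31(1 - x*/749) = 0.031·14.8, giving x* = 749·(1 - 0.351) = 486.
From dy/dt = 0: 0.0138·486 - 0.404 = 0.0484z*, so z* = 6.3/0.0484 = 130.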